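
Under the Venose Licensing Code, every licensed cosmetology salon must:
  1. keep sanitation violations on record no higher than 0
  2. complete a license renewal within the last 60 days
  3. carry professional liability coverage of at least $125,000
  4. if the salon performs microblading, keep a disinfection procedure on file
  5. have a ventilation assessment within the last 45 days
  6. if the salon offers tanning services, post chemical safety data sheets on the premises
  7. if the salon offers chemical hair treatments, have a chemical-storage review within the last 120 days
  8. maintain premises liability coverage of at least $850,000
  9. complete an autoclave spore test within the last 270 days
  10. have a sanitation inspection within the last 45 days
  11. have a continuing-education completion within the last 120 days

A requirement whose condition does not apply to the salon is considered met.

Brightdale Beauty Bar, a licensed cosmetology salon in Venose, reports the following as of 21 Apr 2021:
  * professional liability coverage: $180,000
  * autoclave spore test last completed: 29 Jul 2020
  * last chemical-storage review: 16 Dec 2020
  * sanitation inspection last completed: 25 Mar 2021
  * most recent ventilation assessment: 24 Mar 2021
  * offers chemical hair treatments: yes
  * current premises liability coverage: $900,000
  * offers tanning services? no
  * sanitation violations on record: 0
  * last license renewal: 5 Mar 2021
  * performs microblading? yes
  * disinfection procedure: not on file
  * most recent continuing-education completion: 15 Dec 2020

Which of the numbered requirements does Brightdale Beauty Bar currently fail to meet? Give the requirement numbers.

1. sanitation violations on record 0 ≤ 0 → met
2. license renewal 47 days ago vs limit 60 → met
3. professional liability coverage $180,000 ≥ $125,000 → met
4. condition 'performs microblading' holds; disinfection procedure absent → not met
5. ventilation assessment 28 days ago vs limit 45 → met
6. condition 'offers tanning services' does not hold → requirement n/a → met
7. condition 'offers chemical hair treatments' holds; chemical-storage review 126 days ago vs limit 120 → not met
8. premises liability coverage $900,000 ≥ $850,000 → met
9. autoclave spore test 266 days ago vs limit 270 → met
10. sanitation inspection 27 days ago vs limit 45 → met
11. continuing-education completion 127 days ago vs limit 120 → not met
Not met: 4, 7, 11

4, 7, 11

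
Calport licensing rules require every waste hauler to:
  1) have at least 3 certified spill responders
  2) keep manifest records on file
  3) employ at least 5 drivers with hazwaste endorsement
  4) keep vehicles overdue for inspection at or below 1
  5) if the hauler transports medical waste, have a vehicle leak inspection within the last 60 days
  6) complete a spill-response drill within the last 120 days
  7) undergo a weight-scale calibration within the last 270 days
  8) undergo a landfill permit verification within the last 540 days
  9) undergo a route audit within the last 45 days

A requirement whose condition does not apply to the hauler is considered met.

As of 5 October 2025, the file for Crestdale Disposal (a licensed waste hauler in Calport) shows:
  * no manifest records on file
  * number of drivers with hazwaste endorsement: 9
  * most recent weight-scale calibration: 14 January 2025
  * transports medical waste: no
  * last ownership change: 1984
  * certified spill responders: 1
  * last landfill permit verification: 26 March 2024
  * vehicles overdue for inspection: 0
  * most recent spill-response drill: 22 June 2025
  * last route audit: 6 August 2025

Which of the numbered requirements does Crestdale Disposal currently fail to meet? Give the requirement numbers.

1, 2, 8, 9

1. certified spill responders 1 < 3 → not met
2. manifest records absent → not met
3. drivers with hazwaste endorsement 9 ≥ 5 → met
4. vehicles overdue for inspection 0 ≤ 1 → met
5. condition 'transports medical waste' does not hold → requirement n/a → met
6. spill-response drill 105 days ago vs limit 120 → met
7. weight-scale calibration 264 days ago vs limit 270 → met
8. landfill permit verification 558 days ago vs limit 540 → not met
9. route audit 60 days ago vs limit 45 → not met
Not met: 1, 2, 8, 9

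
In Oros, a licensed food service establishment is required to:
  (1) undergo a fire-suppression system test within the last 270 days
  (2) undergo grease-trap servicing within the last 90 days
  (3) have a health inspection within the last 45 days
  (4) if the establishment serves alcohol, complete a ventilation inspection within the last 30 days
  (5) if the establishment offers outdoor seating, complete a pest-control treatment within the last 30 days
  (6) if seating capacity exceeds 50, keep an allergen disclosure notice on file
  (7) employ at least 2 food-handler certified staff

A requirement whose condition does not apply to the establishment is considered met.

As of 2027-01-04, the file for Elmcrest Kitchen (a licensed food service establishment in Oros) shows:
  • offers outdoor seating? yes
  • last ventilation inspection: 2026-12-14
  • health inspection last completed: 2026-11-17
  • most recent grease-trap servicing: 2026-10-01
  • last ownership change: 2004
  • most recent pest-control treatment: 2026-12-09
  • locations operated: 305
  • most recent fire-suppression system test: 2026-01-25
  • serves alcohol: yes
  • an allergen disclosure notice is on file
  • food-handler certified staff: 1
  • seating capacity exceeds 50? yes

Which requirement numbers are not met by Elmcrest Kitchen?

1. fire-suppression system test 344 days ago vs limit 270 → not met
2. grease-trap servicing 95 days ago vs limit 90 → not met
3. health inspection 48 days ago vs limit 45 → not met
4. condition 'serves alcohol' holds; ventilation inspection 21 days ago vs limit 30 → met
5. condition 'offers outdoor seating' holds; pest-control treatment 26 days ago vs limit 30 → met
6. condition 'seating capacity exceeds 50' holds; allergen disclosure notice present → met
7. food-handler certified staff 1 < 2 → not met
Not met: 1, 2, 3, 7

1, 2, 3, 7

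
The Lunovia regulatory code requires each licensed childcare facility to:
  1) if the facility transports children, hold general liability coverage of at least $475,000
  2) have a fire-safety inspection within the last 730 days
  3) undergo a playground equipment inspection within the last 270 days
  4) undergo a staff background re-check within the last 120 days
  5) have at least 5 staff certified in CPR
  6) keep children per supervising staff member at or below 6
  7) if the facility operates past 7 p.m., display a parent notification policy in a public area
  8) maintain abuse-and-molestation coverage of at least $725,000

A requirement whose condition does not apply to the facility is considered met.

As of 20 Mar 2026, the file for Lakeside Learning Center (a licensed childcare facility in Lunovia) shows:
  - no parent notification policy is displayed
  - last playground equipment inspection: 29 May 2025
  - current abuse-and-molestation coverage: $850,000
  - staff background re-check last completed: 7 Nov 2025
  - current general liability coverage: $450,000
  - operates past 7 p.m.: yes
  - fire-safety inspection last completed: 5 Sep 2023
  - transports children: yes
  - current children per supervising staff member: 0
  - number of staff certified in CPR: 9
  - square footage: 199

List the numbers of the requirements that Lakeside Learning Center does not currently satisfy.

1. condition 'transports children' holds; general liability coverage $450,000 < $475,000 → not met
2. fire-safety inspection 927 days ago vs limit 730 → not met
3. playground equipment inspection 295 days ago vs limit 270 → not met
4. staff background re-check 133 days ago vs limit 120 → not met
5. staff certified in CPR 9 ≥ 5 → met
6. children per supervising staff member 0 ≤ 6 → met
7. condition 'operates past 7 p.m.' holds; parent notification policy absent → not met
8. abuse-and-molestation coverage $850,000 ≥ $725,000 → met
Not met: 1, 2, 3, 4, 7

1, 2, 3, 4, 7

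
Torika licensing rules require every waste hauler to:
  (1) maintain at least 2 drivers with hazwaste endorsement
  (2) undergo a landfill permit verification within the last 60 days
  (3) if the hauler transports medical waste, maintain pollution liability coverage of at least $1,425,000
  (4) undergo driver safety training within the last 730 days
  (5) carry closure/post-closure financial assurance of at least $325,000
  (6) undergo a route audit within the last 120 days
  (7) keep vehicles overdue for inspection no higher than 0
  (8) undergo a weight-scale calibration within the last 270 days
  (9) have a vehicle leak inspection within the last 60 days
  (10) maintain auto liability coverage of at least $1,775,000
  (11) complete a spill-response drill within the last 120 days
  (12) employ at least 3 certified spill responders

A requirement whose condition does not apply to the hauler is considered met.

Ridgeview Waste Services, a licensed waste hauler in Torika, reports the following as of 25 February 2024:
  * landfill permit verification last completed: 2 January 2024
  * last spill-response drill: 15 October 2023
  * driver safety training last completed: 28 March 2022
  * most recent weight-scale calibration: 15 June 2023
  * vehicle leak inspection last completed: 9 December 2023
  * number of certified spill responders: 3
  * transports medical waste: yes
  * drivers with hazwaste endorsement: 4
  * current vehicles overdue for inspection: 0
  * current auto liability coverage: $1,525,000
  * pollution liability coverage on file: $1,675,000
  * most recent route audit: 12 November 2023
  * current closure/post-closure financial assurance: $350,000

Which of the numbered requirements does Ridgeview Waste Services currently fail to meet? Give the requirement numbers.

1. drivers with hazwaste endorsement 4 ≥ 2 → met
2. landfill permit verification 54 days ago vs limit 60 → met
3. condition 'transports medical waste' holds; pollution liability coverage $1,675,000 ≥ $1,425,000 → met
4. driver safety training 699 days ago vs limit 730 → met
5. closure/post-closure financial assurance $350,000 ≥ $325,000 → met
6. route audit 105 days ago vs limit 120 → met
7. vehicles overdue for inspection 0 ≤ 0 → met
8. weight-scale calibration 255 days ago vs limit 270 → met
9. vehicle leak inspection 78 days ago vs limit 60 → not met
10. auto liability coverage $1,525,000 < $1,775,000 → not met
11. spill-response drill 133 days ago vs limit 120 → not met
12. certified spill responders 3 ≥ 3 → met
Not met: 9, 10, 11

9, 10, 11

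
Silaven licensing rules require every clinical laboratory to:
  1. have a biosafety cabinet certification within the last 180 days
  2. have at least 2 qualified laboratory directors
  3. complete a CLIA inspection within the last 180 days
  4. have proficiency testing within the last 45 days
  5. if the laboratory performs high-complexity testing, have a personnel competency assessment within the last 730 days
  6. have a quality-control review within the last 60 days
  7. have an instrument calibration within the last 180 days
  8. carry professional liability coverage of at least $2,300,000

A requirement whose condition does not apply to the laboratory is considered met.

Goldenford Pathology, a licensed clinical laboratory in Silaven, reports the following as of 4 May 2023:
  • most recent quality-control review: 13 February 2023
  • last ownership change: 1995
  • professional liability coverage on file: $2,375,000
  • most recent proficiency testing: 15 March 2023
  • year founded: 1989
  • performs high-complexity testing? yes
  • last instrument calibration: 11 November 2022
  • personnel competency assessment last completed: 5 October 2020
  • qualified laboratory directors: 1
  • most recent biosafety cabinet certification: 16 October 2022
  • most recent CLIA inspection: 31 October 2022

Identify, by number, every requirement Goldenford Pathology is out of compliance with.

1. biosafety cabinet certification 200 days ago vs limit 180 → not met
2. qualified laboratory directors 1 < 2 → not met
3. CLIA inspection 185 days ago vs limit 180 → not met
4. proficiency testing 50 days ago vs limit 45 → not met
5. condition 'performs high-complexity testing' holds; personnel competency assessment 941 days ago vs limit 730 → not met
6. quality-control review 80 days ago vs limit 60 → not met
7. instrument calibration 174 days ago vs limit 180 → met
8. professional liability coverage $2,375,000 ≥ $2,300,000 → met
Not met: 1, 2, 3, 4, 5, 6

1, 2, 3, 4, 5, 6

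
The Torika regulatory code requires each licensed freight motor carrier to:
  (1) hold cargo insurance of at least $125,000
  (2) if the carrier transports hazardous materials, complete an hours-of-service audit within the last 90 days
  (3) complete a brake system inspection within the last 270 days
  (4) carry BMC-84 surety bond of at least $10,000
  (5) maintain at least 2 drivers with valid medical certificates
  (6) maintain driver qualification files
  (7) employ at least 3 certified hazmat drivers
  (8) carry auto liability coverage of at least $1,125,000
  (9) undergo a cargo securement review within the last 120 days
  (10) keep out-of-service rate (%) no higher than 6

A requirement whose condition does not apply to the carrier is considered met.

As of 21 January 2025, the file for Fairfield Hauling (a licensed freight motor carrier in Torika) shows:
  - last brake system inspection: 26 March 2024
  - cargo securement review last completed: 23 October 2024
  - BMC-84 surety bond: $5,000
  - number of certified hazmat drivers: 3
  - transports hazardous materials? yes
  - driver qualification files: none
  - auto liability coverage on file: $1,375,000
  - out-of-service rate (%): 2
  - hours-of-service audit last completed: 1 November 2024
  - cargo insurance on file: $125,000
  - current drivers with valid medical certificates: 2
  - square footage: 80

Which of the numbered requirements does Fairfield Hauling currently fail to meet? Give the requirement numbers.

3, 4, 6

1. cargo insurance $125,000 ≥ $125,000 → met
2. condition 'transports hazardous materials' holds; hours-of-service audit 81 days ago vs limit 90 → met
3. brake system inspection 301 days ago vs limit 270 → not met
4. BMC-84 surety bond $5,000 < $10,000 → not met
5. drivers with valid medical certificates 2 ≥ 2 → met
6. driver qualification files absent → not met
7. certified hazmat drivers 3 ≥ 3 → met
8. auto liability coverage $1,375,000 ≥ $1,125,000 → met
9. cargo securement review 90 days ago vs limit 120 → met
10. out-of-service rate (%) 2 ≤ 6 → met
Not met: 3, 4, 6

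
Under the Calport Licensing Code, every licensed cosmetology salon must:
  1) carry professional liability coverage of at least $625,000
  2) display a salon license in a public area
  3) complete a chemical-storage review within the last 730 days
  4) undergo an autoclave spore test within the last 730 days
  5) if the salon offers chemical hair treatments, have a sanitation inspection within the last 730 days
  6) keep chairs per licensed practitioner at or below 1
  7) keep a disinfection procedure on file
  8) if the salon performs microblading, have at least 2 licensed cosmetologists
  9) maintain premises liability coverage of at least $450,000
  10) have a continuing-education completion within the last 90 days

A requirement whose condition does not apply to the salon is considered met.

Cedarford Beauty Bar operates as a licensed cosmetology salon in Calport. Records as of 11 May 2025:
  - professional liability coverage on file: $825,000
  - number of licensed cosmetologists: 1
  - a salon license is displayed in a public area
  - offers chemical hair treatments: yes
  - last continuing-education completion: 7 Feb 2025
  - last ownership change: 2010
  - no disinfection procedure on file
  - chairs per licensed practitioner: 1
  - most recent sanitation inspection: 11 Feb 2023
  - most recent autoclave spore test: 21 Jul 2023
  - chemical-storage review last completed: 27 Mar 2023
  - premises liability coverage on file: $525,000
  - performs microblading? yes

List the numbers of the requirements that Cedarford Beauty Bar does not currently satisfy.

1. professional liability coverage $825,000 ≥ $625,000 → met
2. salon license present → met
3. chemical-storage review 776 days ago vs limit 730 → not met
4. autoclave spore test 660 days ago vs limit 730 → met
5. condition 'offers chemical hair treatments' holds; sanitation inspection 820 days ago vs limit 730 → not met
6. chairs per licensed practitioner 1 ≤ 1 → met
7. disinfection procedure absent → not met
8. condition 'performs microblading' holds; licensed cosmetologists 1 < 2 → not met
9. premises liability coverage $525,000 ≥ $450,000 → met
10. continuing-education completion 93 days ago vs limit 90 → not met
Not met: 3, 5, 7, 8, 10

3, 5, 7, 8, 10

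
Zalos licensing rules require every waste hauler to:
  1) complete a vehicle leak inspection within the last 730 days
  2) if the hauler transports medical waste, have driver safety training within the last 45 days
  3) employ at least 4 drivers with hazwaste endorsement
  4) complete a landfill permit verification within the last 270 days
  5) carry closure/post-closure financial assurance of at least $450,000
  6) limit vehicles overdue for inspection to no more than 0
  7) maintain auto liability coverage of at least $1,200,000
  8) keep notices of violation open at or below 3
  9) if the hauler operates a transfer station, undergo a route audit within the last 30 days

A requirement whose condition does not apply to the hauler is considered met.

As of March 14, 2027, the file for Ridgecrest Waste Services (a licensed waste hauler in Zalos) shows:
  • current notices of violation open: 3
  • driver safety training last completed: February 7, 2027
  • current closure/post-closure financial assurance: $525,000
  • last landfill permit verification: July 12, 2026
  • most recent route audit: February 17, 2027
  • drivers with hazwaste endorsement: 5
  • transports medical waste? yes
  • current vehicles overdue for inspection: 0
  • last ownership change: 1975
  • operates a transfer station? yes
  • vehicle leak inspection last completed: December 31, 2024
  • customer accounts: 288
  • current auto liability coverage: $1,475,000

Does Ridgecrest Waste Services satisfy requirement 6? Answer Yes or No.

Yes

6. vehicles overdue for inspection 0 ≤ 0 → met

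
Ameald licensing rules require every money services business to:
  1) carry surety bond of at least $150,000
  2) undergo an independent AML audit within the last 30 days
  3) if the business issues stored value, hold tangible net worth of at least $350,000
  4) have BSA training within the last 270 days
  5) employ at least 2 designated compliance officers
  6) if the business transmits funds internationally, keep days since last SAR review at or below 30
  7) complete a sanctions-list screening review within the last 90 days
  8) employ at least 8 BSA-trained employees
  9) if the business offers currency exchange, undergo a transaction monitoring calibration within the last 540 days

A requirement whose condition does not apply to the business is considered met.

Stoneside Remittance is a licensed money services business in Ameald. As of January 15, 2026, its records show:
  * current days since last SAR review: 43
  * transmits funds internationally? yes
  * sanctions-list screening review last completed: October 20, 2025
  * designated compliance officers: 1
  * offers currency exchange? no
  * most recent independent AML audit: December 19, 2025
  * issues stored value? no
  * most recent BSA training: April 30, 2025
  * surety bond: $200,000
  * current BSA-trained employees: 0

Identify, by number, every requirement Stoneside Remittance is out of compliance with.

5, 6, 8

1. surety bond $200,000 ≥ $150,000 → met
2. independent AML audit 27 days ago vs limit 30 → met
3. condition 'issues stored value' does not hold → requirement n/a → met
4. BSA training 260 days ago vs limit 270 → met
5. designated compliance officers 1 < 2 → not met
6. condition 'transmits funds internationally' holds; days since last SAR review 43 > 30 → not met
7. sanctions-list screening review 87 days ago vs limit 90 → met
8. BSA-trained employees 0 < 8 → not met
9. condition 'offers currency exchange' does not hold → requirement n/a → met
Not met: 5, 6, 8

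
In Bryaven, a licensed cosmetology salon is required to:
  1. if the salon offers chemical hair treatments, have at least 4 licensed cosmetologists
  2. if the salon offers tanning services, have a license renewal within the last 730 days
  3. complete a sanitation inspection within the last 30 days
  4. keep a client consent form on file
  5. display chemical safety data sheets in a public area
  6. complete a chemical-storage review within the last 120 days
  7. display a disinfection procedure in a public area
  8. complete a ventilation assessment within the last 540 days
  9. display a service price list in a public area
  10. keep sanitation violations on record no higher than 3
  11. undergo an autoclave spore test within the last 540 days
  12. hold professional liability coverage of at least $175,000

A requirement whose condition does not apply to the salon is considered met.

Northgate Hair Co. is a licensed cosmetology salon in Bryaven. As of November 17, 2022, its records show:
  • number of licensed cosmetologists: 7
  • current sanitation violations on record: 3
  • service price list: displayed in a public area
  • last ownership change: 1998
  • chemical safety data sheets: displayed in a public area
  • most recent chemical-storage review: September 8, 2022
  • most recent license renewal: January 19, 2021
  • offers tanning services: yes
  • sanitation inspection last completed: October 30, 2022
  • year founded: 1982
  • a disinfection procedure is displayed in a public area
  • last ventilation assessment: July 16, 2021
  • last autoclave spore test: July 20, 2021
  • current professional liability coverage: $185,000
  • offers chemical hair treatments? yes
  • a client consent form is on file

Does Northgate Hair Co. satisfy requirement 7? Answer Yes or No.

7. disinfection procedure present → met

Yes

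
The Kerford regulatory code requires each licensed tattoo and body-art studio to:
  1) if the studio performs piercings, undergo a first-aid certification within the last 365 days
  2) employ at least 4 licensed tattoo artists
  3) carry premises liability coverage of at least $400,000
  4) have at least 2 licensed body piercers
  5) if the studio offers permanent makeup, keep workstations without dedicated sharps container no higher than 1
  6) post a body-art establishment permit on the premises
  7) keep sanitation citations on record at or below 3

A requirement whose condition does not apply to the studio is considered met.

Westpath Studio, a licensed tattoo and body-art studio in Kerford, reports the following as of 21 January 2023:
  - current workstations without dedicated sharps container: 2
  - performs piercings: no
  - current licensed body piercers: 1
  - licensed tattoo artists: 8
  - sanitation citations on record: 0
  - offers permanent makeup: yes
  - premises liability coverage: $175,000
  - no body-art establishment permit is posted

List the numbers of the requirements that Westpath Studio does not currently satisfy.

3, 4, 5, 6

1. condition 'performs piercings' does not hold → requirement n/a → met
2. licensed tattoo artists 8 ≥ 4 → met
3. premises liability coverage $175,000 < $400,000 → not met
4. licensed body piercers 1 < 2 → not met
5. condition 'offers permanent makeup' holds; workstations without dedicated sharps container 2 > 1 → not met
6. body-art establishment permit absent → not met
7. sanitation citations on record 0 ≤ 3 → met
Not met: 3, 4, 5, 6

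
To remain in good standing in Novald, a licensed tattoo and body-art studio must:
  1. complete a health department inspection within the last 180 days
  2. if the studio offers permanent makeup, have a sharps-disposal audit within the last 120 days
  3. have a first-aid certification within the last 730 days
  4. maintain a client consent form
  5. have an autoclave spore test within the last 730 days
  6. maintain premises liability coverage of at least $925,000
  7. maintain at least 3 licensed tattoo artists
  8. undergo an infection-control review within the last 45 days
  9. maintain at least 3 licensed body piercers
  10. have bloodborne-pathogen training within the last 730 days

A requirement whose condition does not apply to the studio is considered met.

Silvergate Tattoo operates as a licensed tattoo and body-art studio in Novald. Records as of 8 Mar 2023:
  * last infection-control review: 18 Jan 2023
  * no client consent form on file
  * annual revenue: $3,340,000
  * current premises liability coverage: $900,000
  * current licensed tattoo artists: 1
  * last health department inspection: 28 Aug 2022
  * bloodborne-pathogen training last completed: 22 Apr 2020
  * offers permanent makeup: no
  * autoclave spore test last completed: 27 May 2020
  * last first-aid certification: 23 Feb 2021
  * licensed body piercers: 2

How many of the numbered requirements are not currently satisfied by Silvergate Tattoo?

1. health department inspection 192 days ago vs limit 180 → not met
2. condition 'offers permanent makeup' does not hold → requirement n/a → met
3. first-aid certification 743 days ago vs limit 730 → not met
4. client consent form absent → not met
5. autoclave spore test 1015 days ago vs limit 730 → not met
6. premises liability coverage $900,000 < $925,000 → not met
7. licensed tattoo artists 1 < 3 → not met
8. infection-control review 49 days ago vs limit 45 → not met
9. licensed body piercers 2 < 3 → not met
10. bloodborne-pathogen training 1050 days ago vs limit 730 → not met
Not met: 9 of 10

9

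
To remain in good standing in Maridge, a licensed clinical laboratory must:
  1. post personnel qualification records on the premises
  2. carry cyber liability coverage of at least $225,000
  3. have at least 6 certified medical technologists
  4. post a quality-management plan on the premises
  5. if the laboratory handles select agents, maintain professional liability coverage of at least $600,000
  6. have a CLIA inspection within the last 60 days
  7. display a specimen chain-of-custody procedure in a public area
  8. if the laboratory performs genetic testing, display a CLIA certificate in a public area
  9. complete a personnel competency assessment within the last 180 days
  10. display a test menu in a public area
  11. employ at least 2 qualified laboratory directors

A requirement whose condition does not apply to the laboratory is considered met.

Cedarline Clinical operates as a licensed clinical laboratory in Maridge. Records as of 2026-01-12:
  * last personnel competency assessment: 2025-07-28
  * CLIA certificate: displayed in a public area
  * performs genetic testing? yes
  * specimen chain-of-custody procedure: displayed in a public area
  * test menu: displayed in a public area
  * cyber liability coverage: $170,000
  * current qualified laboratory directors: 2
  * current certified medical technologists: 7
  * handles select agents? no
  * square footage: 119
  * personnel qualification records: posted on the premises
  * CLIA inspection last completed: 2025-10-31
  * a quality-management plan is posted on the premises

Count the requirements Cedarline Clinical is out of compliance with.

1. personnel qualification records present → met
2. cyber liability coverage $170,000 < $225,000 → not met
3. certified medical technologists 7 ≥ 6 → met
4. quality-management plan present → met
5. condition 'handles select agents' does not hold → requirement n/a → met
6. CLIA inspection 73 days ago vs limit 60 → not met
7. specimen chain-of-custody procedure present → met
8. condition 'performs genetic testing' holds; CLIA certificate present → met
9. personnel competency assessment 168 days ago vs limit 180 → met
10. test menu present → met
11. qualified laboratory directors 2 ≥ 2 → met
Not met: 2 of 11

2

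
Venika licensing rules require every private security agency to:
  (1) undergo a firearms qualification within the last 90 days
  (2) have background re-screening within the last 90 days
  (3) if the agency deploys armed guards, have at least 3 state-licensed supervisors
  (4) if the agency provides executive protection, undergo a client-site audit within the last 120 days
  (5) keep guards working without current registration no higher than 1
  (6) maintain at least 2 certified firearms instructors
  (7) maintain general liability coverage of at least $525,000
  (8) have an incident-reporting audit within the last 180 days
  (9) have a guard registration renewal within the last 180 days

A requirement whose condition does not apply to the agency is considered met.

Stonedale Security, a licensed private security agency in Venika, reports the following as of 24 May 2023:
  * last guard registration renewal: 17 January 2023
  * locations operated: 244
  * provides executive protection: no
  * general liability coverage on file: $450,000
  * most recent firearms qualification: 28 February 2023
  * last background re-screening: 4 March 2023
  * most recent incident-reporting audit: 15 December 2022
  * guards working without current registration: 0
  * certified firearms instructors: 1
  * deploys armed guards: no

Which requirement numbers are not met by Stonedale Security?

1. firearms qualification 85 days ago vs limit 90 → met
2. background re-screening 81 days ago vs limit 90 → met
3. condition 'deploys armed guards' does not hold → requirement n/a → met
4. condition 'provides executive protection' does not hold → requirement n/a → met
5. guards working without current registration 0 ≤ 1 → met
6. certified firearms instructors 1 < 2 → not met
7. general liability coverage $450,000 < $525,000 → not met
8. incident-reporting audit 160 days ago vs limit 180 → met
9. guard registration renewal 127 days ago vs limit 180 → met
Not met: 6, 7

6, 7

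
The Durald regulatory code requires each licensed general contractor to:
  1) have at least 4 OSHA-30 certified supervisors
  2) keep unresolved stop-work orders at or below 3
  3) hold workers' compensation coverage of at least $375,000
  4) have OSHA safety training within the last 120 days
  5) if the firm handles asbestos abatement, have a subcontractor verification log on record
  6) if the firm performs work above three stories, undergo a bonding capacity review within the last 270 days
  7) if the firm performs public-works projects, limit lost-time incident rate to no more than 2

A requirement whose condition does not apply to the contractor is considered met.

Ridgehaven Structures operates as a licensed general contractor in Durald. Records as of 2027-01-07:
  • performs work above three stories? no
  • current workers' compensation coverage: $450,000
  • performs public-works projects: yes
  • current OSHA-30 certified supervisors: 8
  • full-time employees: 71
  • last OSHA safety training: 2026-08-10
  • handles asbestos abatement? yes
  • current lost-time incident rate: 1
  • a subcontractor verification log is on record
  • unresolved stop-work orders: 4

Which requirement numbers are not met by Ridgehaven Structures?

2, 4

1. OSHA-30 certified supervisors 8 ≥ 4 → met
2. unresolved stop-work orders 4 > 3 → not met
3. workers' compensation coverage $450,000 ≥ $375,000 → met
4. OSHA safety training 150 days ago vs limit 120 → not met
5. condition 'handles asbestos abatement' holds; subcontractor verification log present → met
6. condition 'performs work above three stories' does not hold → requirement n/a → met
7. condition 'performs public-works projects' holds; lost-time incident rate 1 ≤ 2 → met
Not met: 2, 4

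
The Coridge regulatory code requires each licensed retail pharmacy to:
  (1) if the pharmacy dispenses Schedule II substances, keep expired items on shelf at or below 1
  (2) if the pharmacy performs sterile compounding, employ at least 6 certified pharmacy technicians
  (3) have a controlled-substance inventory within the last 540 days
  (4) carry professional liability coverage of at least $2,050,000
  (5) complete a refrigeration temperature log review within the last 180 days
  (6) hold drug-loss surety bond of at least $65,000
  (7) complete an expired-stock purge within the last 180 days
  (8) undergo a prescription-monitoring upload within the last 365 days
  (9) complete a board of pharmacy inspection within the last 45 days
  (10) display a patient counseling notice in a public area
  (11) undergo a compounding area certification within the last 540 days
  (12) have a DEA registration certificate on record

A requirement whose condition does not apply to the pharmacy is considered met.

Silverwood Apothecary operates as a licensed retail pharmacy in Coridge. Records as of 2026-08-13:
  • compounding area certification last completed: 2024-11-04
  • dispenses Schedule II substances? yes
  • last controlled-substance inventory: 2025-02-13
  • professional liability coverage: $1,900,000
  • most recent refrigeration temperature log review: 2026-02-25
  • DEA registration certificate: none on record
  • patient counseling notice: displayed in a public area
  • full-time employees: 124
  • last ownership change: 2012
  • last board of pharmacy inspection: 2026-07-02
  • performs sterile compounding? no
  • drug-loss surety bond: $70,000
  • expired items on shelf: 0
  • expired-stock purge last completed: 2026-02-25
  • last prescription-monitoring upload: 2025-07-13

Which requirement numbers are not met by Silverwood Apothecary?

3, 4, 8, 11, 12

1. condition 'dispenses Schedule II substances' holds; expired items on shelf 0 ≤ 1 → met
2. condition 'performs sterile compounding' does not hold → requirement n/a → met
3. controlled-substance inventory 546 days ago vs limit 540 → not met
4. professional liability coverage $1,900,000 < $2,050,000 → not met
5. refrigeration temperature log review 169 days ago vs limit 180 → met
6. drug-loss surety bond $70,000 ≥ $65,000 → met
7. expired-stock purge 169 days ago vs limit 180 → met
8. prescription-monitoring upload 396 days ago vs limit 365 → not met
9. board of pharmacy inspection 42 days ago vs limit 45 → met
10. patient counseling notice present → met
11. compounding area certification 647 days ago vs limit 540 → not met
12. DEA registration certificate absent → not met
Not met: 3, 4, 8, 11, 12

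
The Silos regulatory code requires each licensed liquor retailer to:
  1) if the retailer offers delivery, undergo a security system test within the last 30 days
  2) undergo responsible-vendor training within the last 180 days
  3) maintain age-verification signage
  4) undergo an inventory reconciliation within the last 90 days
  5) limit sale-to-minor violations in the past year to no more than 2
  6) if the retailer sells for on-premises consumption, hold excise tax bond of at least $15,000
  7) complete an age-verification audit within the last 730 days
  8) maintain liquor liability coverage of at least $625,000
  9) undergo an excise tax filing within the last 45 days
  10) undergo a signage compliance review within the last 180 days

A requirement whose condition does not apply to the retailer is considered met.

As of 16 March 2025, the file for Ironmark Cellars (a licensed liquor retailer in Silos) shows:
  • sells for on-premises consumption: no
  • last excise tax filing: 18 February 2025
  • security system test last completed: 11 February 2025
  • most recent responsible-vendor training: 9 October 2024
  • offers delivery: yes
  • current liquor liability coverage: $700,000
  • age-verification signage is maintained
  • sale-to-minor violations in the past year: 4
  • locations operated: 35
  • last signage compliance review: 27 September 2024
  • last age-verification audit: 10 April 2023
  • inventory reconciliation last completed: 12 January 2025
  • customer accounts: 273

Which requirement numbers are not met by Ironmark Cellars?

1, 5

1. condition 'offers delivery' holds; security system test 33 days ago vs limit 30 → not met
2. responsible-vendor training 158 days ago vs limit 180 → met
3. age-verification signage present → met
4. inventory reconciliation 63 days ago vs limit 90 → met
5. sale-to-minor violations in the past year 4 > 2 → not met
6. condition 'sells for on-premises consumption' does not hold → requirement n/a → met
7. age-verification audit 706 days ago vs limit 730 → met
8. liquor liability coverage $700,000 ≥ $625,000 → met
9. excise tax filing 26 days ago vs limit 45 → met
10. signage compliance review 170 days ago vs limit 180 → met
Not met: 1, 5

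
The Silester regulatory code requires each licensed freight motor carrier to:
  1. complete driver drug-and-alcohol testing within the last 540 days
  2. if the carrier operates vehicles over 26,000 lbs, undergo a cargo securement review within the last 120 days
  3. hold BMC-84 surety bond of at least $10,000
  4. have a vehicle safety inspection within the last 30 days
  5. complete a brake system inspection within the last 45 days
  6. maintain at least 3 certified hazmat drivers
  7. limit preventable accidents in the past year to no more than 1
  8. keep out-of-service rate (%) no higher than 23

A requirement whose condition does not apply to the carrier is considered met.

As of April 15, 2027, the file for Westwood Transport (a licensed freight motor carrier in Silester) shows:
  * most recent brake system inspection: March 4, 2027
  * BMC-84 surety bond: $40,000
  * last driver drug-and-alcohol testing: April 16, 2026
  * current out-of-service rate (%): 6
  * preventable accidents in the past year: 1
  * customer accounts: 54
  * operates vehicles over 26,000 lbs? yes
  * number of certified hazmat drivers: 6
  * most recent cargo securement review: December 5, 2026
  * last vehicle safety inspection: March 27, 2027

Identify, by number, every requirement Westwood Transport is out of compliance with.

1. driver drug-and-alcohol testing 364 days ago vs limit 540 → met
2. condition 'operates vehicles over 26,000 lbs' holds; cargo securement review 131 days ago vs limit 120 → not met
3. BMC-84 surety bond $40,000 ≥ $10,000 → met
4. vehicle safety inspection 19 days ago vs limit 30 → met
5. brake system inspection 42 days ago vs limit 45 → met
6. certified hazmat drivers 6 ≥ 3 → met
7. preventable accidents in the past year 1 ≤ 1 → met
8. out-of-service rate (%) 6 ≤ 23 → met
Not met: 2

2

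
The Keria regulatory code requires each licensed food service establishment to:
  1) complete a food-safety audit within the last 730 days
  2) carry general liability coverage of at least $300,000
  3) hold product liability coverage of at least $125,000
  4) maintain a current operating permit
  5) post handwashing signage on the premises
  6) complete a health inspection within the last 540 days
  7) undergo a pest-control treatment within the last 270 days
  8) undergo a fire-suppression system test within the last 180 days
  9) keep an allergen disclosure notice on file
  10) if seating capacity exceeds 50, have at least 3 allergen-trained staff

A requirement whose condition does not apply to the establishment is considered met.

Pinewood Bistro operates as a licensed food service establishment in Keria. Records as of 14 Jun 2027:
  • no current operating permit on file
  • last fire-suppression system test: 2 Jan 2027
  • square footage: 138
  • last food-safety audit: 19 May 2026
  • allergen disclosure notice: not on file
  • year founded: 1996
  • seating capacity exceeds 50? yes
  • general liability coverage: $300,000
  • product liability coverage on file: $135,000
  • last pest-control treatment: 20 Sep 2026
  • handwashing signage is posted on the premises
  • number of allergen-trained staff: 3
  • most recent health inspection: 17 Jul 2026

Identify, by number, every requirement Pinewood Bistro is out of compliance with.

4, 9

1. food-safety audit 391 days ago vs limit 730 → met
2. general liability coverage $300,000 ≥ $300,000 → met
3. product liability coverage $135,000 ≥ $125,000 → met
4. current operating permit absent → not met
5. handwashing signage present → met
6. health inspection 332 days ago vs limit 540 → met
7. pest-control treatment 267 days ago vs limit 270 → met
8. fire-suppression system test 163 days ago vs limit 180 → met
9. allergen disclosure notice absent → not met
10. condition 'seating capacity exceeds 50' holds; allergen-trained staff 3 ≥ 3 → met
Not met: 4, 9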